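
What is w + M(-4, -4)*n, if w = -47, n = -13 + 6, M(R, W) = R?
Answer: -19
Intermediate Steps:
n = -7
w + M(-4, -4)*n = -47 - 4*(-7) = -47 + 28 = -19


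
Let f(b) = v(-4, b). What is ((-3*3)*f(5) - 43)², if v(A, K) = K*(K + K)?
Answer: 243049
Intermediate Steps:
v(A, K) = 2*K² (v(A, K) = K*(2*K) = 2*K²)
f(b) = 2*b²
((-3*3)*f(5) - 43)² = ((-3*3)*(2*5²) - 43)² = (-18*25 - 43)² = (-9*50 - 43)² = (-450 - 43)² = (-493)² = 243049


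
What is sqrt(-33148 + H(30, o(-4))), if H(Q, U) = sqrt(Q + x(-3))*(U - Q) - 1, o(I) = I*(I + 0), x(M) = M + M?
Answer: sqrt(-33149 - 28*sqrt(6)) ≈ 182.26*I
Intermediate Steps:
x(M) = 2*M
o(I) = I**2 (o(I) = I*I = I**2)
H(Q, U) = -1 + sqrt(-6 + Q)*(U - Q) (H(Q, U) = sqrt(Q + 2*(-3))*(U - Q) - 1 = sqrt(Q - 6)*(U - Q) - 1 = sqrt(-6 + Q)*(U - Q) - 1 = -1 + sqrt(-6 + Q)*(U - Q))
sqrt(-33148 + H(30, o(-4))) = sqrt(-33148 + (-1 + (-4)**2*sqrt(-6 + 30) - 1*30*sqrt(-6 + 30))) = sqrt(-33148 + (-1 + 16*sqrt(24) - 1*30*sqrt(24))) = sqrt(-33148 + (-1 + 16*(2*sqrt(6)) - 1*30*2*sqrt(6))) = sqrt(-33148 + (-1 + 32*sqrt(6) - 60*sqrt(6))) = sqrt(-33148 + (-1 - 28*sqrt(6))) = sqrt(-33149 - 28*sqrt(6))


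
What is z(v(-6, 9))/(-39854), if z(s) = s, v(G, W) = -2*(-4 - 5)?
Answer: -9/19927 ≈ -0.00045165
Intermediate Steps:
v(G, W) = 18 (v(G, W) = -2*(-9) = 18)
z(v(-6, 9))/(-39854) = 18/(-39854) = 18*(-1/39854) = -9/19927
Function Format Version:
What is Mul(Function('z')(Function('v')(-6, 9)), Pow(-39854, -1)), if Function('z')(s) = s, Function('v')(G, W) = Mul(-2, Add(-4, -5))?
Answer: Rational(-9, 19927) ≈ -0.00045165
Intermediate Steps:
Function('v')(G, W) = 18 (Function('v')(G, W) = Mul(-2, -9) = 18)
Mul(Function('z')(Function('v')(-6, 9)), Pow(-39854, -1)) = Mul(18, Pow(-39854, -1)) = Mul(18, Rational(-1, 39854)) = Rational(-9, 19927)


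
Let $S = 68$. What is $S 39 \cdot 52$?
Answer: $137904$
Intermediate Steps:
$S 39 \cdot 52 = 68 \cdot 39 \cdot 52 = 2652 \cdot 52 = 137904$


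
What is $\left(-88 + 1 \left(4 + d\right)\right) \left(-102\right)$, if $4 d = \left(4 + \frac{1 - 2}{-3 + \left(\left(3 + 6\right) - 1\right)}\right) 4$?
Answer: $\frac{40902}{5} \approx 8180.4$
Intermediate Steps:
$d = \frac{19}{5}$ ($d = \frac{\left(4 + \frac{1 - 2}{-3 + \left(\left(3 + 6\right) - 1\right)}\right) 4}{4} = \frac{\left(4 - \frac{1}{-3 + \left(9 - 1\right)}\right) 4}{4} = \frac{\left(4 - \frac{1}{-3 + 8}\right) 4}{4} = \frac{\left(4 - \frac{1}{5}\right) 4}{4} = \frac{\frac{19}{5} \cdot 4}{4} = \frac{1}{4} \cdot \frac{76}{5} = \frac{19}{5} \approx 3.8$)
$\left(-88 + 1 \left(4 + d\right)\right) \left(-102\right) = \left(-88 + 1 \left(4 + \frac{19}{5}\right)\right) \left(-102\right) = \left(-88 + 1 \cdot \frac{39}{5}\right) \left(-102\right) = \left(-88 + \frac{39}{5}\right) \left(-102\right) = \left(- \frac{401}{5}\right) \left(-102\right) = \frac{40902}{5}$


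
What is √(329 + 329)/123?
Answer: √658/123 ≈ 0.20855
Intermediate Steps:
√(329 + 329)/123 = √658*(1/123) = √658/123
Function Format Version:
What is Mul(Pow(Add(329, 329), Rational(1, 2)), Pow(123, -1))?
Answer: Mul(Rational(1, 123), Pow(658, Rational(1, 2))) ≈ 0.20855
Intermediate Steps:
Mul(Pow(Add(329, 329), Rational(1, 2)), Pow(123, -1)) = Mul(Pow(658, Rational(1, 2)), Rational(1, 123)) = Mul(Rational(1, 123), Pow(658, Rational(1, 2)))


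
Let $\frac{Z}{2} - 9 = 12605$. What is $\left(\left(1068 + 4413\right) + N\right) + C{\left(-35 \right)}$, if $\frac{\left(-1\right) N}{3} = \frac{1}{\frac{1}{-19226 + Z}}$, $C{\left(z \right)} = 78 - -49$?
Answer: $-12398$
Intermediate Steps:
$Z = 25228$ ($Z = 18 + 2 \cdot 12605 = 18 + 25210 = 25228$)
$C{\left(z \right)} = 127$ ($C{\left(z \right)} = 78 + 49 = 127$)
$N = -18006$ ($N = - \frac{3}{\frac{1}{-19226 + 25228}} = - \frac{3}{\frac{1}{6002}} = - 3 \frac{1}{\frac{1}{6002}} = \left(-3\right) 6002 = -18006$)
$\left(\left(1068 + 4413\right) + N\right) + C{\left(-35 \right)} = \left(\left(1068 + 4413\right) - 18006\right) + 127 = \left(5481 - 18006\right) + 127 = -12525 + 127 = -12398$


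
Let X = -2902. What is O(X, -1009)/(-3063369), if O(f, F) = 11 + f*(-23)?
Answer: -66757/3063369 ≈ -0.021792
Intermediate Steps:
O(f, F) = 11 - 23*f
O(X, -1009)/(-3063369) = (11 - 23*(-2902))/(-3063369) = (11 + 66746)*(-1/3063369) = 66757*(-1/3063369) = -66757/3063369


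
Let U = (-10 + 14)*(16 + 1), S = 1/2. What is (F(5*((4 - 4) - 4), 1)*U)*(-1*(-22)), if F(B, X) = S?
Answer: 748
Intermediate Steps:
S = ½ ≈ 0.50000
U = 68 (U = 4*17 = 68)
F(B, X) = ½
(F(5*((4 - 4) - 4), 1)*U)*(-1*(-22)) = ((½)*68)*(-1*(-22)) = 34*22 = 748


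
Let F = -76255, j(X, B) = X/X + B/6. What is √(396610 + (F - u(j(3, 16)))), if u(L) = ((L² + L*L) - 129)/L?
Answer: √348896922/33 ≈ 566.02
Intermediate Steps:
j(X, B) = 1 + B/6 (j(X, B) = 1 + B*(⅙) = 1 + B/6)
u(L) = (-129 + 2*L²)/L (u(L) = ((L² + L²) - 129)/L = (2*L² - 129)/L = (-129 + 2*L²)/L)
√(396610 + (F - u(j(3, 16)))) = √(396610 + (-76255 - (-129/(1 + (⅙)*16) + 2*(1 + (⅙)*16)))) = √(396610 + (-76255 - (-129/(1 + 8/3) + 2*(1 + 8/3)))) = √(396610 + (-76255 - (-129/11/3 + 2*(11/3)))) = √(396610 + (-76255 - (-129*3/11 + 22/3))) = √(396610 + (-76255 - (-387/11 + 22/3))) = √(396610 + (-76255 - 1*(-919/33))) = √(396610 + (-76255 + 919/33)) = √(396610 - 2515496/33) = √(10572634/33) = √348896922/33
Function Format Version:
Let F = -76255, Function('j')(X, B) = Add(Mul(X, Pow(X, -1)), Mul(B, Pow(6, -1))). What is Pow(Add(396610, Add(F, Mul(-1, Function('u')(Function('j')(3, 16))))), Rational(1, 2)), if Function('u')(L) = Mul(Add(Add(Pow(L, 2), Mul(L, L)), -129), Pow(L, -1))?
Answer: Mul(Rational(1, 33), Pow(348896922, Rational(1, 2))) ≈ 566.02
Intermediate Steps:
Function('j')(X, B) = Add(1, Mul(Rational(1, 6), B)) (Function('j')(X, B) = Add(1, Mul(B, Rational(1, 6))) = Add(1, Mul(Rational(1, 6), B)))
Function('u')(L) = Mul(Pow(L, -1), Add(-129, Mul(2, Pow(L, 2)))) (Function('u')(L) = Mul(Add(Add(Pow(L, 2), Pow(L, 2)), -129), Pow(L, -1)) = Mul(Add(Mul(2, Pow(L, 2)), -129), Pow(L, -1)) = Mul(Add(-129, Mul(2, Pow(L, 2))), Pow(L, -1)) = Mul(Pow(L, -1), Add(-129, Mul(2, Pow(L, 2)))))
Pow(Add(396610, Add(F, Mul(-1, Function('u')(Function('j')(3, 16))))), Rational(1, 2)) = Pow(Add(396610, Add(-76255, Mul(-1, Add(Mul(-129, Pow(Add(1, Mul(Rational(1, 6), 16)), -1)), Mul(2, Add(1, Mul(Rational(1, 6), 16))))))), Rational(1, 2)) = Pow(Add(396610, Add(-76255, Mul(-1, Add(Mul(-129, Pow(Add(1, Rational(8, 3)), -1)), Mul(2, Add(1, Rational(8, 3))))))), Rational(1, 2)) = Pow(Add(396610, Add(-76255, Mul(-1, Add(Mul(-129, Pow(Rational(11, 3), -1)), Mul(2, Rational(11, 3)))))), Rational(1, 2)) = Pow(Add(396610, Add(-76255, Mul(-1, Add(Mul(-129, Rational(3, 11)), Rational(22, 3))))), Rational(1, 2)) = Pow(Add(396610, Add(-76255, Mul(-1, Add(Rational(-387, 11), Rational(22, 3))))), Rational(1, 2)) = Pow(Add(396610, Add(-76255, Mul(-1, Rational(-919, 33)))), Rational(1, 2)) = Pow(Add(396610, Add(-76255, Rational(919, 33))), Rational(1, 2)) = Pow(Add(396610, Rational(-2515496, 33)), Rational(1, 2)) = Pow(Rational(10572634, 33), Rational(1, 2)) = Mul(Rational(1, 33), Pow(348896922, Rational(1, 2)))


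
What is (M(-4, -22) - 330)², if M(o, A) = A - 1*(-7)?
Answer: 119025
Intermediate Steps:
M(o, A) = 7 + A (M(o, A) = A + 7 = 7 + A)
(M(-4, -22) - 330)² = ((7 - 22) - 330)² = (-15 - 330)² = (-345)² = 119025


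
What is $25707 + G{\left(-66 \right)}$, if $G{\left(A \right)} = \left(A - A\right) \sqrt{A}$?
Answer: $25707$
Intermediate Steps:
$G{\left(A \right)} = 0$ ($G{\left(A \right)} = 0 \sqrt{A} = 0$)
$25707 + G{\left(-66 \right)} = 25707 + 0 = 25707$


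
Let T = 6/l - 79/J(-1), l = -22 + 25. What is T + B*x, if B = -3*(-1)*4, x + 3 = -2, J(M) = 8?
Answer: -543/8 ≈ -67.875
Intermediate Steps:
l = 3
x = -5 (x = -3 - 2 = -5)
B = 12 (B = 3*4 = 12)
T = -63/8 (T = 6/3 - 79/8 = 6*(1/3) - 79*1/8 = 2 - 79/8 = -63/8 ≈ -7.8750)
T + B*x = -63/8 + 12*(-5) = -63/8 - 60 = -543/8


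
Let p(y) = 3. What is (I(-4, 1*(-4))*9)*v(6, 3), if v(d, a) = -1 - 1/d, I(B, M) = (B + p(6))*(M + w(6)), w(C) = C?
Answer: 21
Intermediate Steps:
I(B, M) = (3 + B)*(6 + M) (I(B, M) = (B + 3)*(M + 6) = (3 + B)*(6 + M))
(I(-4, 1*(-4))*9)*v(6, 3) = ((18 + 3*(1*(-4)) + 6*(-4) - 4*(-4))*9)*((-1 - 1*6)/6) = ((18 + 3*(-4) - 24 - 4*(-4))*9)*((-1 - 6)/6) = ((18 - 12 - 24 + 16)*9)*((1/6)*(-7)) = -2*9*(-7/6) = -18*(-7/6) = 21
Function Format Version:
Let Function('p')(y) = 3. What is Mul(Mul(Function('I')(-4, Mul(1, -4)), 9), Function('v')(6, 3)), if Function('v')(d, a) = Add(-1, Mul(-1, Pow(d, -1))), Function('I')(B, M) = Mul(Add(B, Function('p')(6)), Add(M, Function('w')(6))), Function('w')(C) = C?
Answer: 21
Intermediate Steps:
Function('I')(B, M) = Mul(Add(3, B), Add(6, M)) (Function('I')(B, M) = Mul(Add(B, 3), Add(M, 6)) = Mul(Add(3, B), Add(6, M)))
Mul(Mul(Function('I')(-4, Mul(1, -4)), 9), Function('v')(6, 3)) = Mul(Mul(Add(18, Mul(3, Mul(1, -4)), Mul(6, -4), Mul(-4, Mul(1, -4))), 9), Mul(Pow(6, -1), Add(-1, Mul(-1, 6)))) = Mul(Mul(Add(18, Mul(3, -4), -24, Mul(-4, -4)), 9), Mul(Rational(1, 6), Add(-1, -6))) = Mul(Mul(Add(18, -12, -24, 16), 9), Mul(Rational(1, 6), -7)) = Mul(Mul(-2, 9), Rational(-7, 6)) = Mul(-18, Rational(-7, 6)) = 21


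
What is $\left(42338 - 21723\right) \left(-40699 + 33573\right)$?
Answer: $-146902490$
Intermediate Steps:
$\left(42338 - 21723\right) \left(-40699 + 33573\right) = 20615 \left(-7126\right) = -146902490$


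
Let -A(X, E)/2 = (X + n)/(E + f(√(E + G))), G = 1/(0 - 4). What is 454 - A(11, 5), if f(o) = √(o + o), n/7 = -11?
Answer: 43104/101 - 110*√19/101 + 22*19^(¾)/101 + 550*19^(¼)/101 ≈ 435.38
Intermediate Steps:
n = -77 (n = 7*(-11) = -77)
G = -¼ (G = 1/(-4) = -¼ ≈ -0.25000)
f(o) = √2*√o (f(o) = √(2*o) = √2*√o)
A(X, E) = -2*(-77 + X)/(E + √2*(-¼ + E)^(¼)) (A(X, E) = -2*(X - 77)/(E + √2*√(√(E - ¼))) = -2*(-77 + X)/(E + √2*√(√(-¼ + E))) = -2*(-77 + X)/(E + √2*(-¼ + E)^(¼)))
454 - A(11, 5) = 454 - 2*(77 - 1*11)/(5 + (-1 + 4*5)^(¼)) = 454 - 2*(77 - 11)/(5 + (-1 + 20)^(¼)) = 454 - 2*66/(5 + 19^(¼)) = 454 - 132/(5 + 19^(¼))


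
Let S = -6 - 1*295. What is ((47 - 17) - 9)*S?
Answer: -6321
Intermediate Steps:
S = -301 (S = -6 - 295 = -301)
((47 - 17) - 9)*S = ((47 - 17) - 9)*(-301) = (30 - 9)*(-301) = 21*(-301) = -6321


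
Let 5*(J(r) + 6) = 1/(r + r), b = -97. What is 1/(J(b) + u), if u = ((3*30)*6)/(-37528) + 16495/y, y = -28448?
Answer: -64723040480/426864635889 ≈ -0.15162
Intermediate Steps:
u = -79298285/133449568 (u = ((3*30)*6)/(-37528) + 16495/(-28448) = (90*6)*(-1/37528) + 16495*(-1/28448) = 540*(-1/37528) - 16495/28448 = -135/9382 - 16495/28448 = -79298285/133449568 ≈ -0.59422)
J(r) = -6 + 1/(10*r) (J(r) = -6 + 1/(5*(r + r)) = -6 + 1/(5*((2*r))) = -6 + (1/(2*r))/5 = -6 + 1/(10*r))
1/(J(b) + u) = 1/((-6 + (⅒)/(-97)) - 79298285/133449568) = 1/((-6 + (⅒)*(-1/97)) - 79298285/133449568) = 1/((-6 - 1/970) - 79298285/133449568) = 1/(-5821/970 - 79298285/133449568) = 1/(-426864635889/64723040480) = -64723040480/426864635889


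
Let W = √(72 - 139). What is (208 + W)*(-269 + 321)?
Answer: 10816 + 52*I*√67 ≈ 10816.0 + 425.64*I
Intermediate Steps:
W = I*√67 (W = √(-67) = I*√67 ≈ 8.1853*I)
(208 + W)*(-269 + 321) = (208 + I*√67)*(-269 + 321) = (208 + I*√67)*52 = 10816 + 52*I*√67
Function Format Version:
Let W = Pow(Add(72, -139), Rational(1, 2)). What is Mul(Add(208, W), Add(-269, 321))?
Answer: Add(10816, Mul(52, I, Pow(67, Rational(1, 2)))) ≈ Add(10816., Mul(425.64, I))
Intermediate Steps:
W = Mul(I, Pow(67, Rational(1, 2))) (W = Pow(-67, Rational(1, 2)) = Mul(I, Pow(67, Rational(1, 2))) ≈ Mul(8.1853, I))
Mul(Add(208, W), Add(-269, 321)) = Mul(Add(208, Mul(I, Pow(67, Rational(1, 2)))), Add(-269, 321)) = Mul(Add(208, Mul(I, Pow(67, Rational(1, 2)))), 52) = Add(10816, Mul(52, I, Pow(67, Rational(1, 2))))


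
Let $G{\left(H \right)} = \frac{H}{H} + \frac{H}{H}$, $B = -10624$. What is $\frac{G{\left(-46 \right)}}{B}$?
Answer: $- \frac{1}{5312} \approx -0.00018825$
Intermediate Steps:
$G{\left(H \right)} = 2$ ($G{\left(H \right)} = 1 + 1 = 2$)
$\frac{G{\left(-46 \right)}}{B} = \frac{2}{-10624} = 2 \left(- \frac{1}{10624}\right) = - \frac{1}{5312}$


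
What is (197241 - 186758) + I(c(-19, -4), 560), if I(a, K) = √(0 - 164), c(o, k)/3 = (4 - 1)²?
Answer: 10483 + 2*I*√41 ≈ 10483.0 + 12.806*I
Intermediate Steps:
c(o, k) = 27 (c(o, k) = 3*(4 - 1)² = 3*3² = 3*9 = 27)
I(a, K) = 2*I*√41 (I(a, K) = √(-164) = 2*I*√41)
(197241 - 186758) + I(c(-19, -4), 560) = (197241 - 186758) + 2*I*√41 = 10483 + 2*I*√41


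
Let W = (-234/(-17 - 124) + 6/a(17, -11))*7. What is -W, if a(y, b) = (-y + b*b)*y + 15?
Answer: -975492/83801 ≈ -11.641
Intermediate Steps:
a(y, b) = 15 + y*(b**2 - y) (a(y, b) = (-y + b**2)*y + 15 = (b**2 - y)*y + 15 = y*(b**2 - y) + 15 = 15 + y*(b**2 - y))
W = 975492/83801 (W = (-234/(-17 - 124) + 6/(15 - 1*17**2 + 17*(-11)**2))*7 = (-234/(-141) + 6/(15 - 1*289 + 17*121))*7 = (-234*(-1/141) + 6/(15 - 289 + 2057))*7 = (78/47 + 6/1783)*7 = (139356/83801)*7 = 975492/83801 ≈ 11.641)
-W = -1*975492/83801 = -975492/83801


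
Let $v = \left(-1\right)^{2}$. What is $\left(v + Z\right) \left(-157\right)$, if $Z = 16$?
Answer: $-2669$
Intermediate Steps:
$v = 1$
$\left(v + Z\right) \left(-157\right) = \left(1 + 16\right) \left(-157\right) = 17 \left(-157\right) = -2669$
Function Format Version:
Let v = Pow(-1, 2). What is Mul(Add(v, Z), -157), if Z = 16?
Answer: -2669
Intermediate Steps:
v = 1
Mul(Add(v, Z), -157) = Mul(Add(1, 16), -157) = Mul(17, -157) = -2669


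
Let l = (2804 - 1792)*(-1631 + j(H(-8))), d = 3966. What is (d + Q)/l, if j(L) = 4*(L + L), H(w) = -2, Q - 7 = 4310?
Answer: -251/50508 ≈ -0.0049695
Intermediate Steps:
Q = 4317 (Q = 7 + 4310 = 4317)
j(L) = 8*L (j(L) = 4*(2*L) = 8*L)
l = -1666764 (l = (2804 - 1792)*(-1631 + 8*(-2)) = 1012*(-1631 - 16) = 1012*(-1647) = -1666764)
(d + Q)/l = (3966 + 4317)/(-1666764) = 8283*(-1/1666764) = -251/50508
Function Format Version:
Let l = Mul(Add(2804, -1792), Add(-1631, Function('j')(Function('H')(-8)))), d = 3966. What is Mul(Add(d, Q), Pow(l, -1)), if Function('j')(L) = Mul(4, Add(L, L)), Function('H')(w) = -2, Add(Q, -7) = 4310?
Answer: Rational(-251, 50508) ≈ -0.0049695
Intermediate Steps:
Q = 4317 (Q = Add(7, 4310) = 4317)
Function('j')(L) = Mul(8, L) (Function('j')(L) = Mul(4, Mul(2, L)) = Mul(8, L))
l = -1666764 (l = Mul(Add(2804, -1792), Add(-1631, Mul(8, -2))) = Mul(1012, Add(-1631, -16)) = Mul(1012, -1647) = -1666764)
Mul(Add(d, Q), Pow(l, -1)) = Mul(Add(3966, 4317), Pow(-1666764, -1)) = Mul(8283, Rational(-1, 1666764)) = Rational(-251, 50508)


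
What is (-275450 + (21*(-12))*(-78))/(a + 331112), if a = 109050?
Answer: -127897/220081 ≈ -0.58114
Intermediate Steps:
(-275450 + (21*(-12))*(-78))/(a + 331112) = (-275450 + (21*(-12))*(-78))/(109050 + 331112) = (-275450 - 252*(-78))/440162 = (-275450 + 19656)*(1/440162) = -255794*1/440162 = -127897/220081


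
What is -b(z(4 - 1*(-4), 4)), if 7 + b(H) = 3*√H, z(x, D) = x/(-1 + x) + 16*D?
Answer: 7 - 6*√798/7 ≈ -17.213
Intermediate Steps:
z(x, D) = 16*D + x/(-1 + x) (z(x, D) = x/(-1 + x) + 16*D = 16*D + x/(-1 + x))
b(H) = -7 + 3*√H
-b(z(4 - 1*(-4), 4)) = -(-7 + 3*√(((4 - 1*(-4)) - 16*4 + 16*4*(4 - 1*(-4)))/(-1 + (4 - 1*(-4))))) = -(-7 + 3*√(((4 + 4) - 64 + 16*4*(4 + 4))/(-1 + (4 + 4)))) = -(-7 + 3*√((8 - 64 + 16*4*8)/(-1 + 8))) = -(-7 + 3*√((8 - 64 + 512)/7)) = -(-7 + 3*√((⅐)*456)) = -(-7 + 3*√(456/7)) = -(-7 + 3*(2*√798/7)) = -(-7 + 6*√798/7) = 7 - 6*√798/7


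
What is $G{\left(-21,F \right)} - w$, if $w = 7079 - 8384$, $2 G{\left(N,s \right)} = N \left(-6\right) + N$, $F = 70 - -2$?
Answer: $\frac{2715}{2} \approx 1357.5$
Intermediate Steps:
$F = 72$ ($F = 70 + 2 = 72$)
$G{\left(N,s \right)} = - \frac{5 N}{2}$ ($G{\left(N,s \right)} = \frac{N \left(-6\right) + N}{2} = \frac{- 6 N + N}{2} = \frac{\left(-5\right) N}{2} = - \frac{5 N}{2}$)
$w = -1305$ ($w = 7079 - 8384 = -1305$)
$G{\left(-21,F \right)} - w = \left(- \frac{5}{2}\right) \left(-21\right) - -1305 = \frac{105}{2} + 1305 = \frac{2715}{2}$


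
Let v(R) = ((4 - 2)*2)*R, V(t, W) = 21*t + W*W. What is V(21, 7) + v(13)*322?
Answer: 17234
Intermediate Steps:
V(t, W) = W**2 + 21*t (V(t, W) = 21*t + W**2 = W**2 + 21*t)
v(R) = 4*R (v(R) = (2*2)*R = 4*R)
V(21, 7) + v(13)*322 = (7**2 + 21*21) + (4*13)*322 = (49 + 441) + 52*322 = 490 + 16744 = 17234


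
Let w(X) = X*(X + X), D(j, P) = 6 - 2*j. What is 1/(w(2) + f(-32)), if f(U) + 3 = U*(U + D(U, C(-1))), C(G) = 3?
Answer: -1/1211 ≈ -0.00082576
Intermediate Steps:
w(X) = 2*X**2 (w(X) = X*(2*X) = 2*X**2)
f(U) = -3 + U*(6 - U) (f(U) = -3 + U*(U + (6 - 2*U)) = -3 + U*(6 - U))
1/(w(2) + f(-32)) = 1/(2*2**2 + (-3 - 1*(-32)**2 + 6*(-32))) = 1/(2*4 + (-3 - 1*1024 - 192)) = 1/(8 + (-3 - 1024 - 192)) = 1/(8 - 1219) = 1/(-1211) = -1/1211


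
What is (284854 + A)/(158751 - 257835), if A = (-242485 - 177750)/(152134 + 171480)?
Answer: -30727440707/10688323192 ≈ -2.8749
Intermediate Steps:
A = -420235/323614 ≈ -1.2986
(284854 + A)/(158751 - 257835) = (284854 - 420235/323614)/(158751 - 257835) = (92182322121/323614)/(-99084) = (92182322121/323614)*(-1/99084) = -30727440707/10688323192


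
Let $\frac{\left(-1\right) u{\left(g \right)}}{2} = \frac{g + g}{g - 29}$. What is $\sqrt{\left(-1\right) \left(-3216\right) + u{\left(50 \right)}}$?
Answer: $\frac{2 \sqrt{353514}}{21} \approx 56.626$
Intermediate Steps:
$u{\left(g \right)} = - \frac{4 g}{-29 + g}$ ($u{\left(g \right)} = - 2 \frac{g + g}{g - 29} = - 2 \frac{2 g}{-29 + g} = - \frac{4 g}{-29 + g}$)
$\sqrt{\left(-1\right) \left(-3216\right) + u{\left(50 \right)}} = \sqrt{\left(-1\right) \left(-3216\right) - \frac{200}{-29 + 50}} = \sqrt{3216 - \frac{200}{21}} = \sqrt{\frac{67336}{21}} = \frac{2 \sqrt{353514}}{21}$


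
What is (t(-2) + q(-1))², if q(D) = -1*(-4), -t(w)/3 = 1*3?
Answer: 25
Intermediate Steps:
t(w) = -9 (t(w) = -3*3 = -9)
q(D) = 4
(t(-2) + q(-1))² = (-9 + 4)² = (-5)² = 25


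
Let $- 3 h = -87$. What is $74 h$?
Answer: $2146$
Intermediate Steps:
$h = 29$ ($h = \left(- \frac{1}{3}\right) \left(-87\right) = 29$)
$74 h = 74 \cdot 29 = 2146$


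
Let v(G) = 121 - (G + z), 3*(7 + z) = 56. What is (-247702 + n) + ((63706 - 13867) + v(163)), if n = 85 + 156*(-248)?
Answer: -709559/3 ≈ -2.3652e+5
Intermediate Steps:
z = 35/3 (z = -7 + (⅓)*56 = -7 + 56/3 = 35/3 ≈ 11.667)
n = -38603 (n = 85 - 38688 = -38603)
v(G) = 328/3 - G (v(G) = 121 - (G + 35/3) = 121 - (35/3 + G) = 121 + (-35/3 - G) = 328/3 - G)
(-247702 + n) + ((63706 - 13867) + v(163)) = (-247702 - 38603) + ((63706 - 13867) + (328/3 - 1*163)) = -286305 + (49839 + (328/3 - 163)) = -286305 + (49839 - 161/3) = -286305 + 149356/3 = -709559/3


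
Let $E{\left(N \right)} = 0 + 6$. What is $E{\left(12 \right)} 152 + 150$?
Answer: $1062$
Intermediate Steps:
$E{\left(N \right)} = 6$
$E{\left(12 \right)} 152 + 150 = 6 \cdot 152 + 150 = 912 + 150 = 1062$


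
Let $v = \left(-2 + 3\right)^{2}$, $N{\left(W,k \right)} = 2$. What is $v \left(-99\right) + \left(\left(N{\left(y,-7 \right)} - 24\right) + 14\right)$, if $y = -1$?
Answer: $-107$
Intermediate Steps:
$v = 1$ ($v = 1^{2} = 1$)
$v \left(-99\right) + \left(\left(N{\left(y,-7 \right)} - 24\right) + 14\right) = 1 \left(-99\right) + \left(\left(2 - 24\right) + 14\right) = -99 + \left(-22 + 14\right) = -99 - 8 = -107$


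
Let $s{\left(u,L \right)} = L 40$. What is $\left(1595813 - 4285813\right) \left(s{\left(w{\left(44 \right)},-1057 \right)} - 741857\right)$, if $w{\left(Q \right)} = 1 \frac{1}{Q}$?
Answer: $2109328530000$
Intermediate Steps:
$w{\left(Q \right)} = \frac{1}{Q}$
$s{\left(u,L \right)} = 40 L$
$\left(1595813 - 4285813\right) \left(s{\left(w{\left(44 \right)},-1057 \right)} - 741857\right) = \left(1595813 - 4285813\right) \left(40 \left(-1057\right) - 741857\right) = - 2690000 \left(-42280 - 741857\right) = \left(-2690000\right) \left(-784137\right) = 2109328530000$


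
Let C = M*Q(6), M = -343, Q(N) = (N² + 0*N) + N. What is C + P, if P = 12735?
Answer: -1671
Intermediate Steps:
Q(N) = N + N² (Q(N) = (N² + 0) + N = N² + N = N + N²)
C = -14406 (C = -2058*(1 + 6) = -2058*7 = -343*42 = -14406)
C + P = -14406 + 12735 = -1671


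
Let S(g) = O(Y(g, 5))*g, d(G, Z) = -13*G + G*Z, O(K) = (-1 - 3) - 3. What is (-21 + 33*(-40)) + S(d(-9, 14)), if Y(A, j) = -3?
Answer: -1278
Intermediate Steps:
O(K) = -7 (O(K) = -4 - 3 = -7)
S(g) = -7*g
(-21 + 33*(-40)) + S(d(-9, 14)) = (-21 + 33*(-40)) - (-63)*(-13 + 14) = (-21 - 1320) - (-63) = -1341 - 7*(-9) = -1341 + 63 = -1278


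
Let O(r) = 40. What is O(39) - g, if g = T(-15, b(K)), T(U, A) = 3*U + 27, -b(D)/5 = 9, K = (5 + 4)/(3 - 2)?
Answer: 58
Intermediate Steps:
K = 9 (K = 9/1 = 9*1 = 9)
b(D) = -45 (b(D) = -5*9 = -45)
T(U, A) = 27 + 3*U
g = -18 (g = 27 + 3*(-15) = 27 - 45 = -18)
O(39) - g = 40 - 1*(-18) = 40 + 18 = 58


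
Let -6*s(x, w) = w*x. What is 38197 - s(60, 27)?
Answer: 38467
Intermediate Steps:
s(x, w) = -w*x/6
38197 - s(60, 27) = 38197 - (-1)*27*60/6 = 38197 - 1*(-270) = 38197 + 270 = 38467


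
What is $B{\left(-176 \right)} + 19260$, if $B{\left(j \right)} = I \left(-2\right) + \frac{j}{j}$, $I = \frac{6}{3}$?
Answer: $19257$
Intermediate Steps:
$I = 2$ ($I = 6 \cdot \frac{1}{3} = 2$)
$B{\left(j \right)} = -3$ ($B{\left(j \right)} = 2 \left(-2\right) + \frac{j}{j} = -4 + 1 = -3$)
$B{\left(-176 \right)} + 19260 = -3 + 19260 = 19257$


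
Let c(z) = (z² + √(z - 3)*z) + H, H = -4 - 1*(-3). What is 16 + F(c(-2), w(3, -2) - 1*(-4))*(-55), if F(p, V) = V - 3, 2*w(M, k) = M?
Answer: -243/2 ≈ -121.50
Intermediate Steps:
w(M, k) = M/2
H = -1 (H = -4 + 3 = -1)
c(z) = -1 + z² + z*√(-3 + z) (c(z) = (z² + √(z - 3)*z) - 1 = (z² + √(-3 + z)*z) - 1 = (z² + z*√(-3 + z)) - 1 = -1 + z² + z*√(-3 + z))
F(p, V) = -3 + V
16 + F(c(-2), w(3, -2) - 1*(-4))*(-55) = 16 + (-3 + ((½)*3 - 1*(-4)))*(-55) = 16 + (-3 + (3/2 + 4))*(-55) = 16 + (-3 + 11/2)*(-55) = 16 + (5/2)*(-55) = 16 - 275/2 = -243/2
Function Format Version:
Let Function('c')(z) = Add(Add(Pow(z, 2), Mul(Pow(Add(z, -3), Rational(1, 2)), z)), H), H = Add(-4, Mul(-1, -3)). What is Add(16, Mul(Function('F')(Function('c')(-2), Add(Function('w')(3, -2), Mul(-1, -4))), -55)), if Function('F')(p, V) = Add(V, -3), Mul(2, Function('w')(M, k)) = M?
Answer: Rational(-243, 2) ≈ -121.50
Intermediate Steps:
Function('w')(M, k) = Mul(Rational(1, 2), M)
H = -1 (H = Add(-4, 3) = -1)
Function('c')(z) = Add(-1, Pow(z, 2), Mul(z, Pow(Add(-3, z), Rational(1, 2)))) (Function('c')(z) = Add(Add(Pow(z, 2), Mul(Pow(Add(z, -3), Rational(1, 2)), z)), -1) = Add(Add(Pow(z, 2), Mul(Pow(Add(-3, z), Rational(1, 2)), z)), -1) = Add(Add(Pow(z, 2), Mul(z, Pow(Add(-3, z), Rational(1, 2)))), -1) = Add(-1, Pow(z, 2), Mul(z, Pow(Add(-3, z), Rational(1, 2)))))
Function('F')(p, V) = Add(-3, V)
Add(16, Mul(Function('F')(Function('c')(-2), Add(Function('w')(3, -2), Mul(-1, -4))), -55)) = Add(16, Mul(Add(-3, Add(Mul(Rational(1, 2), 3), Mul(-1, -4))), -55)) = Add(16, Mul(Add(-3, Add(Rational(3, 2), 4)), -55)) = Add(16, Mul(Add(-3, Rational(11, 2)), -55)) = Add(16, Mul(Rational(5, 2), -55)) = Add(16, Rational(-275, 2)) = Rational(-243, 2)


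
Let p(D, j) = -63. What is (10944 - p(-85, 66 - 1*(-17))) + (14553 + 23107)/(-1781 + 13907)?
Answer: 66754271/6063 ≈ 11010.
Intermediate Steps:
(10944 - p(-85, 66 - 1*(-17))) + (14553 + 23107)/(-1781 + 13907) = (10944 - 1*(-63)) + (14553 + 23107)/(-1781 + 13907) = (10944 + 63) + 37660/12126 = 11007 + 37660*(1/12126) = 11007 + 18830/6063 = 66754271/6063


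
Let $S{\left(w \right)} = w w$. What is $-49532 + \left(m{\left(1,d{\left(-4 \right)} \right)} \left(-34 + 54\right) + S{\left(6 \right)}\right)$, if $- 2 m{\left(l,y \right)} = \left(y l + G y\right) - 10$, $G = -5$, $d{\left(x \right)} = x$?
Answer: $-49556$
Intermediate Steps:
$m{\left(l,y \right)} = 5 + \frac{5 y}{2} - \frac{l y}{2}$ ($m{\left(l,y \right)} = - \frac{\left(y l - 5 y\right) - 10}{2} = - \frac{\left(l y - 5 y\right) - 10}{2} = - \frac{\left(- 5 y + l y\right) - 10}{2} = - \frac{-10 - 5 y + l y}{2} = 5 + \frac{5 y}{2} - \frac{l y}{2}$)
$S{\left(w \right)} = w^{2}$
$-49532 + \left(m{\left(1,d{\left(-4 \right)} \right)} \left(-34 + 54\right) + S{\left(6 \right)}\right) = -49532 + \left(\left(5 + \frac{5}{2} \left(-4\right) - \frac{1}{2} \left(-4\right)\right) \left(-34 + 54\right) + 6^{2}\right) = -49532 + \left(\left(5 - 10 + 2\right) 20 + 36\right) = -49532 + \left(\left(-3\right) 20 + 36\right) = -49532 + \left(-60 + 36\right) = -49532 - 24 = -49556$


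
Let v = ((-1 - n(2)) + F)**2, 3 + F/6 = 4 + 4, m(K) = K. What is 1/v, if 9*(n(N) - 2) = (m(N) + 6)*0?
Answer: 1/729 ≈ 0.0013717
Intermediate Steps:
F = 30 (F = -18 + 6*(4 + 4) = -18 + 6*8 = -18 + 48 = 30)
n(N) = 2 (n(N) = 2 + ((N + 6)*0)/9 = 2 + ((6 + N)*0)/9 = 2 + (1/9)*0 = 2 + 0 = 2)
v = 729 (v = ((-1 - 1*2) + 30)**2 = ((-1 - 2) + 30)**2 = (-3 + 30)**2 = 27**2 = 729)
1/v = 1/729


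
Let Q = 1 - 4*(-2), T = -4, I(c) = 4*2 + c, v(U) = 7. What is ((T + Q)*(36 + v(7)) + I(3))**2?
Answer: 51076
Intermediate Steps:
I(c) = 8 + c
Q = 9 (Q = 1 + 8 = 9)
((T + Q)*(36 + v(7)) + I(3))**2 = ((-4 + 9)*(36 + 7) + (8 + 3))**2 = (5*43 + 11)**2 = (215 + 11)**2 = 226**2 = 51076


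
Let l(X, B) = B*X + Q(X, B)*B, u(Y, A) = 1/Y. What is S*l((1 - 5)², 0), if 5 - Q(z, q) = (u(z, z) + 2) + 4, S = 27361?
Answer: 0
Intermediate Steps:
Q(z, q) = -1 - 1/z (Q(z, q) = 5 - ((1/z + 2) + 4) = 5 - ((2 + 1/z) + 4) = 5 - (6 + 1/z) = 5 + (-6 - 1/z) = -1 - 1/z)
l(X, B) = B*X + B*(-1 - X)/X (l(X, B) = B*X + ((-1 - X)/X)*B = B*X + B*(-1 - X)/X)
S*l((1 - 5)², 0) = 27361*(-1*0 + 0*(1 - 5)² - 1*0/(1 - 5)²) = 27361*(0 + 0*(-4)² - 1*0/(-4)²) = 27361*(0 + 0*16 - 1*0/16) = 27361*(0 + 0 - 1*0*1/16) = 27361*(0 + 0 + 0) = 27361*0 = 0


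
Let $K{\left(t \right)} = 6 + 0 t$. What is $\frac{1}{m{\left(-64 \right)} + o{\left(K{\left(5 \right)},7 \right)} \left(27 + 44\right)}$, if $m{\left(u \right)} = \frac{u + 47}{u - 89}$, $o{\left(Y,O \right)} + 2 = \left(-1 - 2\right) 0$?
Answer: $- \frac{9}{1277} \approx -0.0070478$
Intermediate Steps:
$K{\left(t \right)} = 6$ ($K{\left(t \right)} = 6 + 0 = 6$)
$o{\left(Y,O \right)} = -2$ ($o{\left(Y,O \right)} = -2 + \left(-1 - 2\right) 0 = -2 - 0 = -2 + 0 = -2$)
$m{\left(u \right)} = \frac{47 + u}{-89 + u}$
$\frac{1}{m{\left(-64 \right)} + o{\left(K{\left(5 \right)},7 \right)} \left(27 + 44\right)} = \frac{1}{\frac{47 - 64}{-89 - 64} - 2 \left(27 + 44\right)} = \frac{1}{\frac{1}{-153} \left(-17\right) - 142} = \frac{1}{\left(- \frac{1}{153}\right) \left(-17\right) - 142} = \frac{1}{\frac{1}{9} - 142} = \frac{1}{- \frac{1277}{9}} = - \frac{9}{1277}$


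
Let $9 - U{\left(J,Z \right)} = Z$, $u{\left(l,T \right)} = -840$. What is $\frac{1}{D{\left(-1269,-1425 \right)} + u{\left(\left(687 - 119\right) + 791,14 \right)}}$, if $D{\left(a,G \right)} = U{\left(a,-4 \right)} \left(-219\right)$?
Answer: $- \frac{1}{3687} \approx -0.00027122$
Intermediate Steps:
$U{\left(J,Z \right)} = 9 - Z$
$D{\left(a,G \right)} = -2847$ ($D{\left(a,G \right)} = \left(9 - -4\right) \left(-219\right) = \left(9 + 4\right) \left(-219\right) = 13 \left(-219\right) = -2847$)
$\frac{1}{D{\left(-1269,-1425 \right)} + u{\left(\left(687 - 119\right) + 791,14 \right)}} = \frac{1}{-2847 - 840} = \frac{1}{-3687} = - \frac{1}{3687}$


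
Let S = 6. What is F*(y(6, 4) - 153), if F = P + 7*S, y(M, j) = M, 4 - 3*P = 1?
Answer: -6321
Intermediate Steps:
P = 1 (P = 4/3 - 1/3*1 = 4/3 - 1/3 = 1)
F = 43 (F = 1 + 7*6 = 1 + 42 = 43)
F*(y(6, 4) - 153) = 43*(6 - 153) = 43*(-147) = -6321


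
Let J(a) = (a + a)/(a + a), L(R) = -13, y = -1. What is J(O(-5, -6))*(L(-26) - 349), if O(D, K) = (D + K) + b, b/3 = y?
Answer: -362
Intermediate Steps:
b = -3 (b = 3*(-1) = -3)
O(D, K) = -3 + D + K (O(D, K) = (D + K) - 3 = -3 + D + K)
J(a) = 1 (J(a) = (2*a)/((2*a)) = (2*a)*(1/(2*a)) = 1)
J(O(-5, -6))*(L(-26) - 349) = 1*(-13 - 349) = 1*(-362) = -362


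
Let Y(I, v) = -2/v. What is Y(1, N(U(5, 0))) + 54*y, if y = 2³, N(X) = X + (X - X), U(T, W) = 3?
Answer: 1294/3 ≈ 431.33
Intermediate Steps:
N(X) = X (N(X) = X + 0 = X)
y = 8
Y(1, N(U(5, 0))) + 54*y = -2/3 + 54*8 = -2*⅓ + 432 = -⅔ + 432 = 1294/3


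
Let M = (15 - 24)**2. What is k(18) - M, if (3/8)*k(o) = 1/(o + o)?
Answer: -2185/27 ≈ -80.926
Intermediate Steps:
k(o) = 4/(3*o) (k(o) = 8/(3*(o + o)) = 8/(3*((2*o))) = 8*(1/(2*o))/3 = 4/(3*o))
M = 81 (M = (-9)**2 = 81)
k(18) - M = (4/3)/18 - 1*81 = (4/3)*(1/18) - 81 = 2/27 - 81 = -2185/27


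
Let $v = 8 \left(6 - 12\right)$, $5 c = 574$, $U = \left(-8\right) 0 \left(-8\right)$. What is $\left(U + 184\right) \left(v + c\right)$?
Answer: $\frac{61456}{5} \approx 12291.0$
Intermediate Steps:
$U = 0$ ($U = 0 \left(-8\right) = 0$)
$c = \frac{574}{5}$ ($c = \frac{1}{5} \cdot 574 = \frac{574}{5} \approx 114.8$)
$v = -48$ ($v = 8 \left(-6\right) = -48$)
$\left(U + 184\right) \left(v + c\right) = \left(0 + 184\right) \left(-48 + \frac{574}{5}\right) = 184 \cdot \frac{334}{5} = \frac{61456}{5}$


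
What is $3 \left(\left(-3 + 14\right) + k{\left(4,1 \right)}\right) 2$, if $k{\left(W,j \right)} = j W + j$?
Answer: $96$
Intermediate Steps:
$k{\left(W,j \right)} = j + W j$ ($k{\left(W,j \right)} = W j + j = j + W j$)
$3 \left(\left(-3 + 14\right) + k{\left(4,1 \right)}\right) 2 = 3 \left(\left(-3 + 14\right) + 1 \left(1 + 4\right)\right) 2 = 3 \left(11 + 1 \cdot 5\right) 2 = 3 \left(11 + 5\right) 2 = 3 \cdot 16 \cdot 2 = 48 \cdot 2 = 96$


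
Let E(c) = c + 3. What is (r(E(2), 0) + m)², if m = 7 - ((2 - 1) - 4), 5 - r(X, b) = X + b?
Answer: 100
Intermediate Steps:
E(c) = 3 + c
r(X, b) = 5 - X - b (r(X, b) = 5 - (X + b) = 5 + (-X - b) = 5 - X - b)
m = 10 (m = 7 - (1 - 4) = 7 - 1*(-3) = 7 + 3 = 10)
(r(E(2), 0) + m)² = ((5 - (3 + 2) - 1*0) + 10)² = ((5 - 1*5 + 0) + 10)² = ((5 - 5 + 0) + 10)² = (0 + 10)² = 10² = 100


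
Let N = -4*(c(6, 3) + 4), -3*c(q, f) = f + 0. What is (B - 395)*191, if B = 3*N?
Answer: -82321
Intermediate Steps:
c(q, f) = -f/3 (c(q, f) = -(f + 0)/3 = -f/3)
N = -12 (N = -4*(-1/3*3 + 4) = -4*(-1 + 4) = -4*3 = -12)
B = -36 (B = 3*(-12) = -36)
(B - 395)*191 = (-36 - 395)*191 = -431*191 = -82321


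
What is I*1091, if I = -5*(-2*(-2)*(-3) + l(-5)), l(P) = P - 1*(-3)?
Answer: 76370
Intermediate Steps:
l(P) = 3 + P (l(P) = P + 3 = 3 + P)
I = 70 (I = -5*(-2*(-2)*(-3) + (3 - 5)) = -5*(4*(-3) - 2) = -5*(-12 - 2) = -5*(-14) = 70)
I*1091 = 70*1091 = 76370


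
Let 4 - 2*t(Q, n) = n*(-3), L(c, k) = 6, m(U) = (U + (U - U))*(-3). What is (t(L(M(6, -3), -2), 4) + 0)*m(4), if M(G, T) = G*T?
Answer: -96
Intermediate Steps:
m(U) = -3*U (m(U) = (U + 0)*(-3) = U*(-3) = -3*U)
t(Q, n) = 2 + 3*n/2 (t(Q, n) = 2 - n*(-3)/2 = 2 - (-3)*n/2 = 2 + 3*n/2)
(t(L(M(6, -3), -2), 4) + 0)*m(4) = ((2 + (3/2)*4) + 0)*(-3*4) = ((2 + 6) + 0)*(-12) = (8 + 0)*(-12) = 8*(-12) = -96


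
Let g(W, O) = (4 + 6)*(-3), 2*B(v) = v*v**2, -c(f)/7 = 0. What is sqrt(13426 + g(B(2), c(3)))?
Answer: 2*sqrt(3349) ≈ 115.74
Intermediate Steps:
c(f) = 0 (c(f) = -7*0 = 0)
B(v) = v**3/2 (B(v) = (v*v**2)/2 = v**3/2)
g(W, O) = -30 (g(W, O) = 10*(-3) = -30)
sqrt(13426 + g(B(2), c(3))) = sqrt(13426 - 30) = sqrt(13396) = 2*sqrt(3349)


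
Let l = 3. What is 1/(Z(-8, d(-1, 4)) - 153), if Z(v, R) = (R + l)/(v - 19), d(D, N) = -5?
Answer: -27/4129 ≈ -0.0065391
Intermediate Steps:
Z(v, R) = (3 + R)/(-19 + v) (Z(v, R) = (R + 3)/(v - 19) = (3 + R)/(-19 + v))
1/(Z(-8, d(-1, 4)) - 153) = 1/((3 - 5)/(-19 - 8) - 153) = 1/(-2/(-27) - 153) = 1/(-1/27*(-2) - 153) = 1/(2/27 - 153) = 1/(-4129/27) = -27/4129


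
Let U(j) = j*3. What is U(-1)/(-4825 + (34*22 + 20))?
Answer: 3/4057 ≈ 0.00073946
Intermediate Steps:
U(j) = 3*j
U(-1)/(-4825 + (34*22 + 20)) = (3*(-1))/(-4825 + (34*22 + 20)) = -3/(-4825 + (748 + 20)) = -3/(-4825 + 768) = -3/(-4057) = -1/4057*(-3) = 3/4057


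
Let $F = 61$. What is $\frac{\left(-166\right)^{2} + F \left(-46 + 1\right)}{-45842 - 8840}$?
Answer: $- \frac{24811}{54682} \approx -0.45373$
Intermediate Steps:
$\frac{\left(-166\right)^{2} + F \left(-46 + 1\right)}{-45842 - 8840} = \frac{\left(-166\right)^{2} + 61 \left(-46 + 1\right)}{-45842 - 8840} = \frac{27556 + 61 \left(-45\right)}{-54682} = \left(27556 - 2745\right) \left(- \frac{1}{54682}\right) = 24811 \left(- \frac{1}{54682}\right) = - \frac{24811}{54682}$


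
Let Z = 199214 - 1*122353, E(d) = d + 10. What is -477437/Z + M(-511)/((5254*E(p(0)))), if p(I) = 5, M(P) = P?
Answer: -37666085941/6057415410 ≈ -6.2182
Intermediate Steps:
E(d) = 10 + d
Z = 76861 (Z = 199214 - 122353 = 76861)
-477437/Z + M(-511)/((5254*E(p(0)))) = -477437/76861 - 511*1/(5254*(10 + 5)) = -477437*1/76861 - 511/(5254*15) = -477437/76861 - 511/78810 = -37666085941/6057415410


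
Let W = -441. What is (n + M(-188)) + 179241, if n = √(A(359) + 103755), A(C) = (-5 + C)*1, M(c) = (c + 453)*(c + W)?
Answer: 12556 + √104109 ≈ 12879.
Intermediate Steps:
M(c) = (-441 + c)*(453 + c) (M(c) = (c + 453)*(c - 441) = (453 + c)*(-441 + c) = (-441 + c)*(453 + c))
A(C) = -5 + C
n = √104109 (n = √((-5 + 359) + 103755) = √(354 + 103755) = √104109 ≈ 322.66)
(n + M(-188)) + 179241 = (√104109 + (-199773 + (-188)² + 12*(-188))) + 179241 = (√104109 + (-199773 + 35344 - 2256)) + 179241 = (√104109 - 166685) + 179241 = (-166685 + √104109) + 179241 = 12556 + √104109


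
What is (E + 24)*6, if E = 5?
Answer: 174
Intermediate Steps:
(E + 24)*6 = (5 + 24)*6 = 29*6 = 174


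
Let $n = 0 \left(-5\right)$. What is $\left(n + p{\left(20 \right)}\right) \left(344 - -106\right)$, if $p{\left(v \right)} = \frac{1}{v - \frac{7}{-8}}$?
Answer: $\frac{3600}{167} \approx 21.557$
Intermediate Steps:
$p{\left(v \right)} = \frac{1}{\frac{7}{8} + v}$ ($p{\left(v \right)} = \frac{1}{v - - \frac{7}{8}} = \frac{1}{v + \frac{7}{8}} = \frac{1}{\frac{7}{8} + v}$)
$n = 0$
$\left(n + p{\left(20 \right)}\right) \left(344 - -106\right) = \left(0 + \frac{8}{7 + 8 \cdot 20}\right) \left(344 - -106\right) = \left(0 + \frac{8}{7 + 160}\right) \left(344 + \left(-73 + 179\right)\right) = \left(0 + \frac{8}{167}\right) \left(344 + 106\right) = \left(0 + 8 \cdot \frac{1}{167}\right) 450 = \left(0 + \frac{8}{167}\right) 450 = \frac{8}{167} \cdot 450 = \frac{3600}{167}$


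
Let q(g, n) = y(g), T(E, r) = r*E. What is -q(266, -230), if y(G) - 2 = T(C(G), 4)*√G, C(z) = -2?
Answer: -2 + 8*√266 ≈ 128.48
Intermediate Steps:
T(E, r) = E*r
y(G) = 2 - 8*√G (y(G) = 2 + (-2*4)*√G = 2 - 8*√G)
q(g, n) = 2 - 8*√g
-q(266, -230) = -(2 - 8*√266) = -2 + 8*√266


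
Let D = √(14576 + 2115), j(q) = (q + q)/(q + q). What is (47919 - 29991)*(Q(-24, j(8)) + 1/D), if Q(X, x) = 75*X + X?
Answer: -32700672 + 17928*√16691/16691 ≈ -3.2701e+7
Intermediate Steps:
j(q) = 1 (j(q) = (2*q)/((2*q)) = (2*q)*(1/(2*q)) = 1)
Q(X, x) = 76*X
D = √16691 ≈ 129.19
(47919 - 29991)*(Q(-24, j(8)) + 1/D) = (47919 - 29991)*(76*(-24) + 1/(√16691)) = 17928*(-1824 + √16691/16691) = -32700672 + 17928*√16691/16691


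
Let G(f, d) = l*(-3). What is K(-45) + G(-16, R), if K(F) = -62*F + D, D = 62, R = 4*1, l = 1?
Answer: 2849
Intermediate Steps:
R = 4
G(f, d) = -3 (G(f, d) = 1*(-3) = -3)
K(F) = 62 - 62*F (K(F) = -62*F + 62 = 62 - 62*F)
K(-45) + G(-16, R) = (62 - 62*(-45)) - 3 = (62 + 2790) - 3 = 2852 - 3 = 2849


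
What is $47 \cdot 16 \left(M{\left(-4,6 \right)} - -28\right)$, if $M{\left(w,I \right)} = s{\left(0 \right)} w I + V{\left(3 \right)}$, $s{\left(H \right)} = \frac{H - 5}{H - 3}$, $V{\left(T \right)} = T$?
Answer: $-6768$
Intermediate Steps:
$s{\left(H \right)} = \frac{-5 + H}{-3 + H}$
$M{\left(w,I \right)} = 3 + \frac{5 I w}{3}$ ($M{\left(w,I \right)} = \frac{-5 + 0}{-3 + 0} w I + 3 = \frac{1}{-3} \left(-5\right) w I + 3 = \left(- \frac{1}{3}\right) \left(-5\right) w I + 3 = \frac{5 w}{3} I + 3 = \frac{5 I w}{3} + 3 = 3 + \frac{5 I w}{3}$)
$47 \cdot 16 \left(M{\left(-4,6 \right)} - -28\right) = 47 \cdot 16 \left(\left(3 + \frac{5}{3} \cdot 6 \left(-4\right)\right) - -28\right) = 47 \cdot 16 \left(\left(3 - 40\right) + 28\right) = 47 \cdot 16 \left(-37 + 28\right) = 47 \cdot 16 \left(-9\right) = 47 \left(-144\right) = -6768$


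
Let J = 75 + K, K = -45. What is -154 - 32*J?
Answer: -1114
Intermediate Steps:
J = 30 (J = 75 - 45 = 30)
-154 - 32*J = -154 - 32*30 = -154 - 960 = -1114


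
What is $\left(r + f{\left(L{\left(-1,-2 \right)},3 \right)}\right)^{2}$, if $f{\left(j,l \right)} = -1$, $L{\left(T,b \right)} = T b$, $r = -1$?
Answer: $4$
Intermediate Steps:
$\left(r + f{\left(L{\left(-1,-2 \right)},3 \right)}\right)^{2} = \left(-1 - 1\right)^{2} = \left(-2\right)^{2} = 4$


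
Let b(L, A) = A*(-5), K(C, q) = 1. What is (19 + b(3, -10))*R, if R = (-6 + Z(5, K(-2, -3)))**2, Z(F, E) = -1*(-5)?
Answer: 69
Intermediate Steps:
Z(F, E) = 5
b(L, A) = -5*A
R = 1 (R = (-6 + 5)**2 = (-1)**2 = 1)
(19 + b(3, -10))*R = (19 - 5*(-10))*1 = (19 + 50)*1 = 69*1 = 69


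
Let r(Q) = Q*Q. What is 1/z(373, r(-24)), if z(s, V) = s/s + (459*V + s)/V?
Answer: 576/265333 ≈ 0.0021709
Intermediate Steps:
r(Q) = Q**2
z(s, V) = 1 + (s + 459*V)/V
1/z(373, r(-24)) = 1/(460 + 373/((-24)**2)) = 1/(460 + 373/576) = 1/(265333/576) = 576/265333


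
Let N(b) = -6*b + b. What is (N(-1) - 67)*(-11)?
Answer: 682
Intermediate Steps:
N(b) = -5*b
(N(-1) - 67)*(-11) = (-5*(-1) - 67)*(-11) = (5 - 67)*(-11) = -62*(-11) = 682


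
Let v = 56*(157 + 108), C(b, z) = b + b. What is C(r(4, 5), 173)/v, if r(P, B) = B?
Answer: 1/1484 ≈ 0.00067385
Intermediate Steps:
C(b, z) = 2*b
v = 14840 (v = 56*265 = 14840)
C(r(4, 5), 173)/v = (2*5)/14840 = 10*(1/14840) = 1/1484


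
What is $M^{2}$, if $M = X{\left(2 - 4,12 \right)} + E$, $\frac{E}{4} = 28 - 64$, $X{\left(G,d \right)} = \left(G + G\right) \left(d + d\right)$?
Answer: $57600$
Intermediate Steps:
$X{\left(G,d \right)} = 4 G d$ ($X{\left(G,d \right)} = 2 G 2 d = 4 G d$)
$E = -144$ ($E = 4 \left(28 - 64\right) = 4 \left(-36\right) = -144$)
$M = -240$ ($M = 4 \left(2 - 4\right) 12 - 144 = 4 \left(-2\right) 12 - 144 = -96 - 144 = -240$)
$M^{2} = \left(-240\right)^{2} = 57600$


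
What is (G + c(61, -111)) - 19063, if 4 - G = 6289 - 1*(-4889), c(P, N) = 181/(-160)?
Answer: -4838101/160 ≈ -30238.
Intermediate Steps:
c(P, N) = -181/160 (c(P, N) = 181*(-1/160) = -181/160)
G = -11174 (G = 4 - (6289 - 1*(-4889)) = 4 - (6289 + 4889) = 4 - 1*11178 = 4 - 11178 = -11174)
(G + c(61, -111)) - 19063 = (-11174 - 181/160) - 19063 = -1788021/160 - 19063 = -4838101/160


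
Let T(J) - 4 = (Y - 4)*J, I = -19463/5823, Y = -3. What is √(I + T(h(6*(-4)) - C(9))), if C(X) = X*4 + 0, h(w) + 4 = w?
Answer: 7*√34496099/1941 ≈ 21.182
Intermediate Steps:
h(w) = -4 + w
C(X) = 4*X (C(X) = 4*X + 0 = 4*X)
I = -19463/5823 (I = -19463*1/5823 = -19463/5823 ≈ -3.3424)
T(J) = 4 - 7*J (T(J) = 4 + (-3 - 4)*J = 4 - 7*J)
√(I + T(h(6*(-4)) - C(9))) = √(-19463/5823 + (4 - 7*((-4 + 6*(-4)) - 4*9))) = √(-19463/5823 + (4 - 7*((-4 - 24) - 1*36))) = √(-19463/5823 + (4 - 7*(-28 - 36))) = √(-19463/5823 + (4 - 7*(-64))) = √(-19463/5823 + (4 + 448)) = √(-19463/5823 + 452) = √(2612533/5823) = 7*√34496099/1941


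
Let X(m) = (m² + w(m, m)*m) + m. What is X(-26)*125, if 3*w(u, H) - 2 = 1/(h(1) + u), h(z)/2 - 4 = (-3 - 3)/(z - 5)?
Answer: 712400/9 ≈ 79156.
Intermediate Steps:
h(z) = 8 - 12/(-5 + z) (h(z) = 8 + 2*((-3 - 3)/(z - 5)) = 8 + 2*(-6/(-5 + z)) = 8 - 12/(-5 + z))
w(u, H) = ⅔ + 1/(3*(11 + u)) (w(u, H) = ⅔ + 1/(3*(4*(-13 + 2*1)/(-5 + 1) + u)) = ⅔ + 1/(3*(4*(-13 + 2)/(-4) + u)) = ⅔ + 1/(3*(4*(-¼)*(-11) + u)) = ⅔ + 1/(3*(11 + u)))
X(m) = m + m² + m*(23 + 2*m)/(3*(11 + m)) (X(m) = (m² + ((23 + 2*m)/(3*(11 + m)))*m) + m = (m² + m*(23 + 2*m)/(3*(11 + m))) + m = m + m² + m*(23 + 2*m)/(3*(11 + m)))
X(-26)*125 = ((⅓)*(-26)*(56 + 3*(-26)² + 38*(-26))/(11 - 26))*125 = ((⅓)*(-26)*(56 + 3*676 - 988)/(-15))*125 = ((⅓)*(-26)*(-1/15)*(56 + 2028 - 988))*125 = ((⅓)*(-26)*(-1/15)*1096)*125 = (28496/45)*125 = 712400/9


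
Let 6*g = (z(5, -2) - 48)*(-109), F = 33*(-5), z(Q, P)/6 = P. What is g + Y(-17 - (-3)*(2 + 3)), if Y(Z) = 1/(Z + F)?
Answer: 182029/167 ≈ 1090.0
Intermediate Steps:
z(Q, P) = 6*P
F = -165
Y(Z) = 1/(-165 + Z) (Y(Z) = 1/(Z - 165) = 1/(-165 + Z))
g = 1090 (g = ((6*(-2) - 48)*(-109))/6 = ((-12 - 48)*(-109))/6 = (-60*(-109))/6 = (1/6)*6540 = 1090)
g + Y(-17 - (-3)*(2 + 3)) = 1090 + 1/(-165 + (-17 - (-3)*(2 + 3))) = 1090 + 1/(-165 + (-17 - (-3)*5)) = 1090 + 1/(-165 + (-17 - 1*(-15))) = 1090 + 1/(-165 + (-17 + 15)) = 1090 + 1/(-165 - 2) = 1090 + 1/(-167) = 1090 - 1/167 = 182029/167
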